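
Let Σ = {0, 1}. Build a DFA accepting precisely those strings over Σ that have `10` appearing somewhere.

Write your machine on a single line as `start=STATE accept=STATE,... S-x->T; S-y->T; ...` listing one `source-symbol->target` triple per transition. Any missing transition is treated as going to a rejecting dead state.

Track how much of `10` has been matched so far: state A is no progress, C is the absorbing accept state reached once `10` has occurred. Intermediate states record partial matches; on a mismatch, fall back to the longest reusable overlap.
With 3 states:
       0  1 
>  A   A  B 
   B   C  B 
 * C   C  C 
(> = start, * = accepting)

start=A; accept=C; A-0->A; A-1->B; B-0->C; B-1->B; C-0->C; C-1->C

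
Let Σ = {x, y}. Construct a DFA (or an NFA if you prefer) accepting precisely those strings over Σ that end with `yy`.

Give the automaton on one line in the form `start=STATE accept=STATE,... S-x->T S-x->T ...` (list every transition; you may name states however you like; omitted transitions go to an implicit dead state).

Let each state record the length of the longest suffix of the input read so far that is also a prefix of `yy`. q1 means the last symbol is `y`; q2 means the last 2 symbols are `yy`. Accept only at q2, where the string currently ends in `yy`.
        x   y  
>  q0   q0  q1 
   q1   q0  q2 
 * q2   q0  q2 
(> = start, * = accepting)

start=q0 accept=q2 q0-x->q0 q0-y->q1 q1-x->q0 q1-y->q2 q2-x->q0 q2-y->q2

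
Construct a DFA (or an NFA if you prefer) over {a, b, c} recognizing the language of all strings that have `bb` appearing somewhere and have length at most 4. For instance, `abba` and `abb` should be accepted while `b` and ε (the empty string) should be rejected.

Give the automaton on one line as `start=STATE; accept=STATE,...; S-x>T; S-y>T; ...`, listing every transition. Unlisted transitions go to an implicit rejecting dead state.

Build one automaton per condition and run them in lockstep. One (3 states) tracks whether and how much of `bb` has been seen; the other (6 states) tracks the input length, saturating at 5. Each combined state is a pair, one component from each; accept when both components accept.
          a    b    c  
>  q0     q1   q2   q1 
   q1     q3   q4   q3 
   q2     q3   q5   q3 
   q3     q6   q7   q6 
   q4     q6   q8   q6 
 * q5     q8   q8   q8 
   q6     q9  q10   q9 
   q7     q9  q11   q9 
 * q8    q11  q11  q11 
   q9    q12  q13  q12 
   q10   q12  q14  q12 
 * q11   q14  q14  q14 
   q12   q12  q13  q12 
   q13   q12  q14  q12 
   q14   q14  q14  q14 
(> = start, * = accepting)

start=q0; accept=q5,q8,q11; q0-a>q1; q0-b>q2; q0-c>q1; q1-a>q3; q1-b>q4; q1-c>q3; q2-a>q3; q2-b>q5; q2-c>q3; q3-a>q6; q3-b>q7; q3-c>q6; q4-a>q6; q4-b>q8; q4-c>q6; q5-a>q8; q5-b>q8; q5-c>q8; q6-a>q9; q6-b>q10; q6-c>q9; q7-a>q9; q7-b>q11; q7-c>q9; q8-a>q11; q8-b>q11; q8-c>q11; q9-a>q12; q9-b>q13; q9-c>q12; q10-a>q12; q10-b>q14; q10-c>q12; q11-a>q14; q11-b>q14; q11-c>q14; q12-a>q12; q12-b>q13; q12-c>q12; q13-a>q12; q13-b>q14; q13-c>q12; q14-a>q14; q14-b>q14; q14-c>q14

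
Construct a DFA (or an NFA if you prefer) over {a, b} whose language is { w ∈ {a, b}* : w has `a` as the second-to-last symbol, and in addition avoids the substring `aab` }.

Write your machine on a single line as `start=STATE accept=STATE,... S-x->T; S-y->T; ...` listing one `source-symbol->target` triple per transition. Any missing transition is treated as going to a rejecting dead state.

start=q0; accept=q2,q3; q0-a->q1; q0-b->q0; q1-a->q2; q1-b->q3; q2-a->q2; q2-b->q4; q3-a->q1; q3-b->q0; q4-a->q4; q4-b->q4

Build one automaton per condition and run them in lockstep. One (7 states) tracks the last 2 symbols read; the other (4 states) tracks partial matches of the forbidden pattern `aab`. Each combined state is a pair, one component from each; accept when both components accept. Equivalent product states are then merged.
        a   b  
>  q0   q1  q0 
   q1   q2  q3 
 * q2   q2  q4 
 * q3   q1  q0 
   q4   q4  q4 
(> = start, * = accepting)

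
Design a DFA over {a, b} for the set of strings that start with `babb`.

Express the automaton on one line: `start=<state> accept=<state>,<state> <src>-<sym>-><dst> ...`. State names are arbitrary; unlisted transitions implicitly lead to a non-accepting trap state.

Walk along `babb` while the input agrees: from q0 take `b` to q1, and so on. Any deviation drops to the rejecting sink q5. Once q4 is reached the prefix is confirmed and every continuation is accepted.
With 6 states:
        a   b  
>  q0   q5  q1 
   q1   q2  q5 
   q2   q5  q3 
   q3   q5  q4 
 * q4   q4  q4 
   q5   q5  q5 
(> = start, * = accepting)

start=q0 accept=q4 q0-a->q5 q0-b->q1 q1-a->q2 q1-b->q5 q2-a->q5 q2-b->q3 q3-a->q5 q3-b->q4 q4-a->q4 q4-b->q4 q5-a->q5 q5-b->q5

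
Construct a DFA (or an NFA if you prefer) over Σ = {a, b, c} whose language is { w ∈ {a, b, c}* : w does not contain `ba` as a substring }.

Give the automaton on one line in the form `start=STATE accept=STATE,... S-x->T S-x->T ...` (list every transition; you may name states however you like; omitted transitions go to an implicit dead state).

This is the complement of 'contains `ba`'. Use the same substring-matching states — s0 through s2 holding how much of `ba` has just been matched — but flip the accepting set: everything except the trap s2 accepts.
A 3-state machine:
        a   b   c  
>* s0   s0  s1  s0 
 * s1   s2  s1  s0 
   s2   s2  s2  s2 
(> = start, * = accepting)

start=s0 accept=s0,s1 s0-a->s0 s0-b->s1 s0-c->s0 s1-a->s2 s1-b->s1 s1-c->s0 s2-a->s2 s2-b->s2 s2-c->s2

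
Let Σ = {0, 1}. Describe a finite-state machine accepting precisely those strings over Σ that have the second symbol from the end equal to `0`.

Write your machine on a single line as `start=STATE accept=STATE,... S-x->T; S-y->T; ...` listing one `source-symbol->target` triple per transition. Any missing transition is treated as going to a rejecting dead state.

start=q0; accept=q3,q4; q0-0->q1; q0-1->q2; q1-0->q3; q1-1->q4; q2-0->q5; q2-1->q6; q3-0->q3; q3-1->q4; q4-0->q5; q4-1->q6; q5-0->q3; q5-1->q4; q6-0->q5; q6-1->q6

A DFA must remember the last 2 symbols (since which symbol is second-to-last isn't known until the input ends). Use one state per possible window of the last ≤2 symbols; accept from those whose window starts with `0`.
A 7-state machine:
        0   1  
>  q0   q1  q2 
   q1   q3  q4 
   q2   q5  q6 
 * q3   q3  q4 
 * q4   q5  q6 
   q5   q3  q4 
   q6   q5  q6 
(> = start, * = accepting)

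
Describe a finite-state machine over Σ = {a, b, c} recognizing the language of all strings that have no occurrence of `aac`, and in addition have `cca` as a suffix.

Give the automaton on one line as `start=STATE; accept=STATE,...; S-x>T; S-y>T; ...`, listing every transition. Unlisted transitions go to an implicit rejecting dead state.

start=q0; accept=q6; q0-a>q1; q0-b>q0; q0-c>q2; q1-a>q3; q1-b>q0; q1-c>q2; q2-a>q1; q2-b>q0; q2-c>q4; q3-a>q3; q3-b>q0; q3-c>q5; q4-a>q6; q4-b>q0; q4-c>q4; q5-a>q7; q5-b>q7; q5-c>q8; q6-a>q3; q6-b>q0; q6-c>q2; q7-a>q7; q7-b>q7; q7-c>q5; q8-a>q9; q8-b>q7; q8-c>q8; q9-a>q7; q9-b>q7; q9-c>q5

Handle the two conditions separately and then intersect. One (4 states) tracks partial matches of the forbidden pattern `aac`; the other (4 states) tracks how much of the suffix `cca` has currently been matched. Each combined state is a pair, one component from each; accept when both components accept.
With 10 states:
        a   b   c  
>  q0   q1  q0  q2 
   q1   q3  q0  q2 
   q2   q1  q0  q4 
   q3   q3  q0  q5 
   q4   q6  q0  q4 
   q5   q7  q7  q8 
 * q6   q3  q0  q2 
   q7   q7  q7  q5 
   q8   q9  q7  q8 
   q9   q7  q7  q5 
(> = start, * = accepting)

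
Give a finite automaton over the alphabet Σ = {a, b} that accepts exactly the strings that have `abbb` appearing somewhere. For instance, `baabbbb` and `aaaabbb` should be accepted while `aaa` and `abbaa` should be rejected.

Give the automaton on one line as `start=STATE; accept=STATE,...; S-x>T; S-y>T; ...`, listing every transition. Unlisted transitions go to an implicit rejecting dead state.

start=q0; accept=q4; q0-a>q1; q0-b>q0; q1-a>q1; q1-b>q2; q2-a>q1; q2-b>q3; q3-a>q1; q3-b>q4; q4-a>q4; q4-b>q4

Track how much of `abbb` has been matched so far: state q0 is no progress, q4 is the absorbing accept state reached once `abbb` has occurred. Intermediate states record partial matches; on a mismatch, fall back to the longest reusable overlap.
A 5-state machine:
        a   b  
>  q0   q1  q0 
   q1   q1  q2 
   q2   q1  q3 
   q3   q1  q4 
 * q4   q4  q4 
(> = start, * = accepting)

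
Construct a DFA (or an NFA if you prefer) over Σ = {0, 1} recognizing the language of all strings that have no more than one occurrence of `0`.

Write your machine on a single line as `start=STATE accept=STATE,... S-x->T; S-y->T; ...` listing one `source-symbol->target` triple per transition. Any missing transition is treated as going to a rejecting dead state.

Count `0`s, saturating at 2: state q0 means no `0` yet, q1 means one `0` seen, q2 means more than one. Each `0` increments (capped at q2); other symbols loop. Accept from {q0, q1}.
3 states suffice.
        0   1  
>* q0   q1  q0 
 * q1   q2  q1 
   q2   q2  q2 
(> = start, * = accepting)

start=q0; accept=q0,q1; q0-0->q1; q0-1->q0; q1-0->q2; q1-1->q1; q2-0->q2; q2-1->q2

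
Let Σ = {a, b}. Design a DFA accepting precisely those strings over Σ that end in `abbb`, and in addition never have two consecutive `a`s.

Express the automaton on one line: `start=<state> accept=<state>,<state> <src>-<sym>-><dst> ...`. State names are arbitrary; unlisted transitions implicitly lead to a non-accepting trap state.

start=s0 accept=s7 s0-a->s1 s0-b->s0 s1-a->s2 s1-b->s3 s2-a->s2 s2-b->s4 s3-a->s1 s3-b->s5 s4-a->s2 s4-b->s6 s5-a->s1 s5-b->s7 s6-a->s2 s6-b->s8 s7-a->s1 s7-b->s0 s8-a->s2 s8-b->s9 s9-a->s2 s9-b->s9

Run two small machines in parallel and take their product. One (5 states) tracks how much of the suffix `abbb` has currently been matched; the other (3 states) tracks partial matches of the forbidden pattern `aa`. Each combined state is a pair, one component from each; accept when both components accept.
10 states suffice.
        a   b  
>  s0   s1  s0 
   s1   s2  s3 
   s2   s2  s4 
   s3   s1  s5 
   s4   s2  s6 
   s5   s1  s7 
   s6   s2  s8 
 * s7   s1  s0 
   s8   s2  s9 
   s9   s2  s9 
(> = start, * = accepting)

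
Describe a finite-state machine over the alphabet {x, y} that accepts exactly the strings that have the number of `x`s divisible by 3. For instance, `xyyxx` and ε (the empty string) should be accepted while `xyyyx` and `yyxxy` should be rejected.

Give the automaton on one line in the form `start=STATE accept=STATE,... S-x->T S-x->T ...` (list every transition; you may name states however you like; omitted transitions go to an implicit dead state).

start=q0 accept=q0 q0-x->q1 q0-y->q0 q1-x->q2 q1-y->q1 q2-x->q0 q2-y->q2

Keep the running count of `x`s modulo 3: each `x` advances along the cycle q0 → q1 → q2 → q0 while other symbols loop. Accept at q0.
        x   y  
>* q0   q1  q0 
   q1   q2  q1 
   q2   q0  q2 
(> = start, * = accepting)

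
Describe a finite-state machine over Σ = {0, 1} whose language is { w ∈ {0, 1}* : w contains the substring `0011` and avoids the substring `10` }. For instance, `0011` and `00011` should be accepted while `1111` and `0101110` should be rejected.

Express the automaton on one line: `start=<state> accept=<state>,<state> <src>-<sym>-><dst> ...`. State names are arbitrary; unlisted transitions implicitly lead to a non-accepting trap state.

Handle the two conditions separately and then intersect. One (5 states) tracks whether and how much of `0011` has been seen; the other (3 states) tracks partial matches of the forbidden pattern `10`. Each combined state is a pair, one component from each; accept when both components accept. After merging equivalent states the machine shrinks.
        0   1  
>  S0   S1  S2 
   S1   S3  S2 
   S2   S2  S2 
   S3   S3  S4 
   S4   S2  S5 
 * S5   S2  S5 
(> = start, * = accepting)

start=S0 accept=S5 S0-0->S1 S0-1->S2 S1-0->S3 S1-1->S2 S2-0->S2 S2-1->S2 S3-0->S3 S3-1->S4 S4-0->S2 S4-1->S5 S5-0->S2 S5-1->S5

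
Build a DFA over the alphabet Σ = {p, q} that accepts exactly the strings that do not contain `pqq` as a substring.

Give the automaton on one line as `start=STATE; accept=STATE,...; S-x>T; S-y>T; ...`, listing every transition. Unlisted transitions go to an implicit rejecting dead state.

start=S0; accept=S0,S1,S2; S0-p>S1; S0-q>S0; S1-p>S1; S1-q>S2; S2-p>S1; S2-q>S3; S3-p>S3; S3-q>S3

Track partial matches of the forbidden pattern `pqq`. State S3 is a dead state reached once `pqq` has occurred; every other state accepts. S0 means no part of `pqq` is currently matched.
With 4 states:
        p   q  
>* S0   S1  S0 
 * S1   S1  S2 
 * S2   S1  S3 
   S3   S3  S3 
(> = start, * = accepting)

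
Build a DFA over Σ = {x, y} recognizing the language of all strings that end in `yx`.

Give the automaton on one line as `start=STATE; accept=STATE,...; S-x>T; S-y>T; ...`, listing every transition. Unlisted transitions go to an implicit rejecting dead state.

start=s0; accept=s2; s0-x>s0; s0-y>s1; s1-x>s2; s1-y>s1; s2-x>s0; s2-y>s1

Let each state record the length of the longest suffix of the input read so far that is also a prefix of `yx`. s1 means the last symbol is `y`; s2 means the last 2 symbols are `yx`. Accept only at s2, where the string currently ends in `yx`.
        x   y  
>  s0   s0  s1 
   s1   s2  s1 
 * s2   s0  s1 
(> = start, * = accepting)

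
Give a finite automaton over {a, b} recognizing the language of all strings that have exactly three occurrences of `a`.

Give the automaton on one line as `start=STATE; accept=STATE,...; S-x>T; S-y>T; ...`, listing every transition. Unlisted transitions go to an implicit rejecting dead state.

start=s0; accept=s3; s0-a>s1; s0-b>s0; s1-a>s2; s1-b>s1; s2-a>s3; s2-b>s2; s3-a>s4; s3-b>s3; s4-a>s4; s4-b>s4

Count `a`s, saturating at 4: states s0 through s3 mean 0 through 3 `a`s seen; s4 means more than 3. Each `a` increments (capped at s4); other symbols loop. Accept from {s3}.
        a   b  
>  s0   s1  s0 
   s1   s2  s1 
   s2   s3  s2 
 * s3   s4  s3 
   s4   s4  s4 
(> = start, * = accepting)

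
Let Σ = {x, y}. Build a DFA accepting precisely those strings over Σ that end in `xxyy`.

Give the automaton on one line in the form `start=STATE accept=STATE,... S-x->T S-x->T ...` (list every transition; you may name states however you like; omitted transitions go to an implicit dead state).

Remember how much of `xxyy` the current input suffix matches. State S0 means no match yet; S1 means the last symbol is `x`; S2 means the last 2 symbols are `xx`; S3 means the last 3 symbols are `xxy`; S4 means the last 4 symbols are `xxyy`. Only S4 accepts. On a mismatch, fall back to the longest proper suffix that is still a prefix of `xxyy`.
A 5-state machine:
        x   y  
>  S0   S1  S0 
   S1   S2  S0 
   S2   S2  S3 
   S3   S1  S4 
 * S4   S1  S0 
(> = start, * = accepting)

start=S0 accept=S4 S0-x->S1 S0-y->S0 S1-x->S2 S1-y->S0 S2-x->S2 S2-y->S3 S3-x->S1 S3-y->S4 S4-x->S1 S4-y->S0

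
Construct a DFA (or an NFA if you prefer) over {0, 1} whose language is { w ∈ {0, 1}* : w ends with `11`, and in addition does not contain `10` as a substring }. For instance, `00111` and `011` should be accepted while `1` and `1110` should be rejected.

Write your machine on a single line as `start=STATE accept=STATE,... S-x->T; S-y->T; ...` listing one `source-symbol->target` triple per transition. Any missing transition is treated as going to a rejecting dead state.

Build one automaton per condition and run them in lockstep. The first has 3 states tracking how much of the suffix `11` has currently been matched; the second has 3 states tracking partial matches of the forbidden pattern `10`. A product state is a pair (one from each), accepting exactly when both do.
        0   1  
>  q0   q0  q1 
   q1   q2  q3 
   q2   q2  q4 
 * q3   q2  q3 
   q4   q2  q5 
   q5   q2  q5 
(> = start, * = accepting)

start=q0; accept=q3; q0-0->q0; q0-1->q1; q1-0->q2; q1-1->q3; q2-0->q2; q2-1->q4; q3-0->q2; q3-1->q3; q4-0->q2; q4-1->q5; q5-0->q2; q5-1->q5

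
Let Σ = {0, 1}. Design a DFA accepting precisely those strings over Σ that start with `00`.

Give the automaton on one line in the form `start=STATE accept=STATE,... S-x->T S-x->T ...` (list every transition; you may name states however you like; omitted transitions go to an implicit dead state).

Check the first 2 symbols one by one: q0 through q1 record how many have matched `00` so far; any wrong symbol goes to the dead state q3. After all 2 match we enter the accepting sink q2.
        0   1  
>  q0   q1  q3 
   q1   q2  q3 
 * q2   q2  q2 
   q3   q3  q3 
(> = start, * = accepting)

start=q0 accept=q2 q0-0->q1 q0-1->q3 q1-0->q2 q1-1->q3 q2-0->q2 q2-1->q2 q3-0->q3 q3-1->q3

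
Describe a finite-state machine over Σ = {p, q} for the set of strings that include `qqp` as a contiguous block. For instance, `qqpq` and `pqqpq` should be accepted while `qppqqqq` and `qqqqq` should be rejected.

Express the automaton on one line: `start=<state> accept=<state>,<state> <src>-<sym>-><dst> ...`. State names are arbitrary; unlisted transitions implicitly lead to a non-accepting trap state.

States A..C record the length of the longest prefix of `qqp` that matches the current input suffix. Reaching D means `qqp` has been seen, and we stay there forever. Accept from D.
       p  q 
>  A   A  B 
   B   A  C 
   C   D  C 
 * D   D  D 
(> = start, * = accepting)

start=A accept=D A-p->A A-q->B B-p->A B-q->C C-p->D C-q->C D-p->D D-q->D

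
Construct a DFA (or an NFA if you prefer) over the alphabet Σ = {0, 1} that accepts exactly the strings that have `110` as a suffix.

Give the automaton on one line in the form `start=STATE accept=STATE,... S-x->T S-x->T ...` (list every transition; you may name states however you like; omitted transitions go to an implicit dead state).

start=q0 accept=q3 q0-0->q0 q0-1->q1 q1-0->q0 q1-1->q2 q2-0->q3 q2-1->q2 q3-0->q0 q3-1->q1

Let each state record the length of the longest suffix of the input read so far that is also a prefix of `110`. q1 means the last symbol is `1`; q2 means the last 2 symbols are `11`; q3 means the last 3 symbols are `110`. Accept only at q3, where the string currently ends in `110`.
4 states suffice.
        0   1  
>  q0   q0  q1 
   q1   q0  q2 
   q2   q3  q2 
 * q3   q0  q1 
(> = start, * = accepting)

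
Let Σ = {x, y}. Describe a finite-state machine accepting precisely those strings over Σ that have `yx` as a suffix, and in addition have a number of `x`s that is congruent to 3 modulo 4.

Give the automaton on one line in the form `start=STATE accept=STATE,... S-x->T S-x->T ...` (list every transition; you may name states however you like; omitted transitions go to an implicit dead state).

Handle the two conditions separately and then intersect. The first has 3 states tracking how much of the suffix `yx` has currently been matched; the second has 4 states tracking the count of `x`s modulo 4. A product state is a pair (one from each), accepting exactly when both do.
12 states suffice.
       x  y 
>  A   B  C 
   B   D  E 
   C   F  C 
   D   G  H 
   E   I  E 
   F   D  E 
   G   A  J 
   H   K  H 
   I   G  H 
   J   L  J 
 * K   A  J 
   L   B  C 
(> = start, * = accepting)

start=A accept=K A-x->B A-y->C B-x->D B-y->E C-x->F C-y->C D-x->G D-y->H E-x->I E-y->E F-x->D F-y->E G-x->A G-y->J H-x->K H-y->H I-x->G I-y->H J-x->L J-y->J K-x->A K-y->J L-x->B L-y->C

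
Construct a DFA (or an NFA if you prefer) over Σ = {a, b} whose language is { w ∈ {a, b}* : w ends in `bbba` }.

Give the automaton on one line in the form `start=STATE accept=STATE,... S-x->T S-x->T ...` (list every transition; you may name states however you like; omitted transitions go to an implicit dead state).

Let each state record the length of the longest suffix of the input read so far that is also a prefix of `bbba`. S1 means the last symbol is `b`; S2 means the last 2 symbols are `bb`; S3 means the last 3 symbols are `bbb`; S4 means the last 4 symbols are `bbba`. Accept only at S4, where the string currently ends in `bbba`.
With 5 states:
        a   b  
>  S0   S0  S1 
   S1   S0  S2 
   S2   S0  S3 
   S3   S4  S3 
 * S4   S0  S1 
(> = start, * = accepting)

start=S0 accept=S4 S0-a->S0 S0-b->S1 S1-a->S0 S1-b->S2 S2-a->S0 S2-b->S3 S3-a->S4 S3-b->S3 S4-a->S0 S4-b->S1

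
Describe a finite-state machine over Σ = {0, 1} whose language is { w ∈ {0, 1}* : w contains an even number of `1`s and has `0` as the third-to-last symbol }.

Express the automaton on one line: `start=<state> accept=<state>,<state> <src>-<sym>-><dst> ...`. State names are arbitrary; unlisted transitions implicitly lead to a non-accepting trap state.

Handle the two conditions separately and then intersect. The first has 2 states tracking the count of `1`s modulo 2; the second has 15 states tracking the last 3 symbols read. A product state is a pair (one from each), accepting exactly when both do. After merging equivalent states the machine shrinks.
A 12-state machine:
          0    1  
>  q0     q1   q2 
   q1     q3   q4 
   q2     q5   q0 
   q3     q6   q4 
   q4     q5   q7 
   q5     q8   q9 
 * q6     q6   q4 
 * q7     q1   q2 
   q8     q8  q10 
   q9    q11   q2 
 * q10   q11   q2 
 * q11    q3   q4 
(> = start, * = accepting)

start=q0 accept=q6,q7,q10,q11 q0-0->q1 q0-1->q2 q1-0->q3 q1-1->q4 q2-0->q5 q2-1->q0 q3-0->q6 q3-1->q4 q4-0->q5 q4-1->q7 q5-0->q8 q5-1->q9 q6-0->q6 q6-1->q4 q7-0->q1 q7-1->q2 q8-0->q8 q8-1->q10 q9-0->q11 q9-1->q2 q10-0->q11 q10-1->q2 q11-0->q3 q11-1->q4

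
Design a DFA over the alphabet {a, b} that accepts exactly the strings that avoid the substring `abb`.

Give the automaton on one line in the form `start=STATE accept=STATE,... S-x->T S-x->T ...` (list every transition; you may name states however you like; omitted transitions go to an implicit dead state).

This is the complement of 'contains `abb`'. Use the same substring-matching states — s0 through s3 holding how much of `abb` has just been matched — but flip the accepting set: everything except the trap s3 accepts.
4 states suffice.
        a   b  
>* s0   s1  s0 
 * s1   s1  s2 
 * s2   s1  s3 
   s3   s3  s3 
(> = start, * = accepting)

start=s0 accept=s0,s1,s2 s0-a->s1 s0-b->s0 s1-a->s1 s1-b->s2 s2-a->s1 s2-b->s3 s3-a->s3 s3-b->s3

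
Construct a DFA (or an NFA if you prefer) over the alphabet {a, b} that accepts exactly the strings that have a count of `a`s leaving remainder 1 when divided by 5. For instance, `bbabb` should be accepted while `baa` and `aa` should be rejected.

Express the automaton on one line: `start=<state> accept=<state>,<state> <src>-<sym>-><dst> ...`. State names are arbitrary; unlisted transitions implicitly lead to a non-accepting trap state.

Keep the running count of `a`s modulo 5: each `a` advances along the cycle S0 → S1 → S2 → S3 → S4 → S0 while other symbols loop. Accept at S1.
5 states suffice.
        a   b  
>  S0   S1  S0 
 * S1   S2  S1 
   S2   S3  S2 
   S3   S4  S3 
   S4   S0  S4 
(> = start, * = accepting)

start=S0 accept=S1 S0-a->S1 S0-b->S0 S1-a->S2 S1-b->S1 S2-a->S3 S2-b->S2 S3-a->S4 S3-b->S3 S4-a->S0 S4-b->S4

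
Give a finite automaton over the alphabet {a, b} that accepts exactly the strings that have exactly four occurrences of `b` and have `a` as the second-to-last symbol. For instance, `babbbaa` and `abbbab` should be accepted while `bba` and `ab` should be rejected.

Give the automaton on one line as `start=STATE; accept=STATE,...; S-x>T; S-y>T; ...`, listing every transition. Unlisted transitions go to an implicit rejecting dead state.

start=q0; accept=q6,q9; q0-a>q0; q0-b>q1; q1-a>q1; q1-b>q2; q2-a>q2; q2-b>q3; q3-a>q4; q3-b>q5; q4-a>q4; q4-b>q6; q5-a>q7; q5-b>q8; q6-a>q7; q6-b>q8; q7-a>q9; q7-b>q8; q8-a>q8; q8-b>q8; q9-a>q9; q9-b>q8

Handle the two conditions separately and then intersect. The first has 6 states tracking the count of `b`s, saturating at 5; the second has 7 states tracking the last 2 symbols read. A product state is a pair (one from each), accepting exactly when both do. After merging equivalent states the machine shrinks.
        a   b  
>  q0   q0  q1 
   q1   q1  q2 
   q2   q2  q3 
   q3   q4  q5 
   q4   q4  q6 
   q5   q7  q8 
 * q6   q7  q8 
   q7   q9  q8 
   q8   q8  q8 
 * q9   q9  q8 
(> = start, * = accepting)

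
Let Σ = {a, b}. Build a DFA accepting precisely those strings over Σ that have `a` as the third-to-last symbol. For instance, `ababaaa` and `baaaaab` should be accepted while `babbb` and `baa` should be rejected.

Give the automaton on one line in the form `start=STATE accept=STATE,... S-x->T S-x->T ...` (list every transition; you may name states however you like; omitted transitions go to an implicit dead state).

start=S0 accept=S7,S8,S9,S10 S0-a->S1 S0-b->S2 S1-a->S3 S1-b->S4 S2-a->S5 S2-b->S6 S3-a->S7 S3-b->S8 S4-a->S9 S4-b->S10 S5-a->S11 S5-b->S12 S6-a->S13 S6-b->S14 S7-a->S7 S7-b->S8 S8-a->S9 S8-b->S10 S9-a->S11 S9-b->S12 S10-a->S13 S10-b->S14 S11-a->S7 S11-b->S8 S12-a->S9 S12-b->S10 S13-a->S11 S13-b->S12 S14-a->S13 S14-b->S14

Because acceptance depends on a position counted from the end, the machine has to buffer the most recent 3 symbols. Make each state the string of the last up-to-3 symbols read; on input `x` shift the window left and append `x`. Accept when the buffered window has length 3 and begins with `a`.
          a    b  
>  S0     S1   S2 
   S1     S3   S4 
   S2     S5   S6 
   S3     S7   S8 
   S4     S9  S10 
   S5    S11  S12 
   S6    S13  S14 
 * S7     S7   S8 
 * S8     S9  S10 
 * S9    S11  S12 
 * S10   S13  S14 
   S11    S7   S8 
   S12    S9  S10 
   S13   S11  S12 
   S14   S13  S14 
(> = start, * = accepting)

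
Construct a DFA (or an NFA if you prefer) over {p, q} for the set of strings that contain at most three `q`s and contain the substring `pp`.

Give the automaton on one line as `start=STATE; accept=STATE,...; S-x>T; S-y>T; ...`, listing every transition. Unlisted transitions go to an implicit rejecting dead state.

start=A; accept=D,G,J,M; A-p>B; A-q>C; B-p>D; B-q>C; C-p>E; C-q>F; D-p>D; D-q>G; E-p>G; E-q>F; F-p>H; F-q>I; G-p>G; G-q>J; H-p>J; H-q>I; I-p>K; I-q>L; J-p>J; J-q>M; K-p>M; K-q>L; L-p>N; L-q>L; M-p>M; M-q>O; N-p>O; N-q>L; O-p>O; O-q>O

Build one automaton per condition and run them in lockstep. One (5 states) tracks the count of `q`s, saturating at 4; the other (3 states) tracks whether and how much of `pp` has been seen. Each combined state is a pair, one component from each; accept when both components accept.
15 states suffice.
       p  q 
>  A   B  C 
   B   D  C 
   C   E  F 
 * D   D  G 
   E   G  F 
   F   H  I 
 * G   G  J 
   H   J  I 
   I   K  L 
 * J   J  M 
   K   M  L 
   L   N  L 
 * M   M  O 
   N   O  L 
   O   O  O 
(> = start, * = accepting)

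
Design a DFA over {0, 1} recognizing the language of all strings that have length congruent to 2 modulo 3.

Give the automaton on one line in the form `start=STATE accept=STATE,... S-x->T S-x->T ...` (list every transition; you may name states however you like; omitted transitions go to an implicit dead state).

Count input length modulo 3: every symbol advances one step around the cycle s0 → s1 → s2 → s0. Accept at s2.
3 states suffice.
        0   1  
>  s0   s1  s1 
   s1   s2  s2 
 * s2   s0  s0 
(> = start, * = accepting)

start=s0 accept=s2 s0-0->s1 s0-1->s1 s1-0->s2 s1-1->s2 s2-0->s0 s2-1->s0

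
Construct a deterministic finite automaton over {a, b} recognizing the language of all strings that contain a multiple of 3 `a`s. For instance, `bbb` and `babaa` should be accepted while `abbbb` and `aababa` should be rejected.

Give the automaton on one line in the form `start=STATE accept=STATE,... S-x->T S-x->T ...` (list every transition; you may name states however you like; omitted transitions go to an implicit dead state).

The only thing that matters is how many `a`s have appeared, reduced mod 3. Use one state per residue: s0 for 0, …, s2 for 2. Reading `a` moves to the next residue; anything else stays put. s0 is accepting.
A 3-state machine:
        a   b  
>* s0   s1  s0 
   s1   s2  s1 
   s2   s0  s2 
(> = start, * = accepting)

start=s0 accept=s0 s0-a->s1 s0-b->s0 s1-a->s2 s1-b->s1 s2-a->s0 s2-b->s2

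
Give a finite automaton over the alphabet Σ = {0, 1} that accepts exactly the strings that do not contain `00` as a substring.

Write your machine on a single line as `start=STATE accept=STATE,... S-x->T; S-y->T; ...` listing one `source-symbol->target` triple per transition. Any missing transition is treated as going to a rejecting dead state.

start=q0; accept=q0,q1; q0-0->q1; q0-1->q0; q1-0->q2; q1-1->q0; q2-0->q2; q2-1->q2

Track partial matches of the forbidden pattern `00`. State q2 is a dead state reached once `00` has occurred; every other state accepts. q0 means no part of `00` is currently matched.
3 states suffice.
        0   1  
>* q0   q1  q0 
 * q1   q2  q0 
   q2   q2  q2 
(> = start, * = accepting)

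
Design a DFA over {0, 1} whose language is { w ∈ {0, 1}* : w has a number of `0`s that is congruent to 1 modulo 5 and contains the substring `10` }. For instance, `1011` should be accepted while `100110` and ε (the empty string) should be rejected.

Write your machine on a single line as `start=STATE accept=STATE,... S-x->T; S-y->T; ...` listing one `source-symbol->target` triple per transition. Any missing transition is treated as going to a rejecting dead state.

start=A; accept=F; A-0->B; A-1->C; B-0->D; B-1->E; C-0->F; C-1->C; D-0->G; D-1->H; E-0->I; E-1->E; F-0->I; F-1->F; G-0->J; G-1->K; H-0->L; H-1->H; I-0->L; I-1->I; J-0->A; J-1->M; K-0->N; K-1->K; L-0->N; L-1->L; M-0->O; M-1->M; N-0->O; N-1->N; O-0->F; O-1->O

Handle the two conditions separately and then intersect. One (5 states) tracks the count of `0`s modulo 5; the other (3 states) tracks whether and how much of `10` has been seen. Each combined state is a pair, one component from each; accept when both components accept.
15 states suffice.
       0  1 
>  A   B  C 
   B   D  E 
   C   F  C 
   D   G  H 
   E   I  E 
 * F   I  F 
   G   J  K 
   H   L  H 
   I   L  I 
   J   A  M 
   K   N  K 
   L   N  L 
   M   O  M 
   N   O  N 
   O   F  O 
(> = start, * = accepting)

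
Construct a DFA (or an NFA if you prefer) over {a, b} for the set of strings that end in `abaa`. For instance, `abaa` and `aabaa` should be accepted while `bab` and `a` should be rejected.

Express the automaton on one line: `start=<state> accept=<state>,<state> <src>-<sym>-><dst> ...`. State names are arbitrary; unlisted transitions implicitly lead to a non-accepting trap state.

Remember how much of `abaa` the current input suffix matches. State s0 means no match yet; s1 means the last symbol is `a`; s2 means the last 2 symbols are `ab`; s3 means the last 3 symbols are `aba`; s4 means the last 4 symbols are `abaa`. Only s4 accepts. On a mismatch, fall back to the longest proper suffix that is still a prefix of `abaa`.
5 states suffice.
        a   b  
>  s0   s1  s0 
   s1   s1  s2 
   s2   s3  s0 
   s3   s4  s2 
 * s4   s1  s2 
(> = start, * = accepting)

start=s0 accept=s4 s0-a->s1 s0-b->s0 s1-a->s1 s1-b->s2 s2-a->s3 s2-b->s0 s3-a->s4 s3-b->s2 s4-a->s1 s4-b->s2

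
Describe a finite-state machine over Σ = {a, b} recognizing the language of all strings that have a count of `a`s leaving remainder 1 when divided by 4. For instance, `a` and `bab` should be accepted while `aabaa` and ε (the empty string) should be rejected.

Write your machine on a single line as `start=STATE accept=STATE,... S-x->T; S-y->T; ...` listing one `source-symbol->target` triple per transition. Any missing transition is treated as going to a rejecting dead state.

start=q0; accept=q1; q0-a->q1; q0-b->q0; q1-a->q2; q1-b->q1; q2-a->q3; q2-b->q2; q3-a->q0; q3-b->q3

The only thing that matters is how many `a`s have appeared, reduced mod 4. Use one state per residue: q0 for 0, …, q3 for 3. Reading `a` moves to the next residue; anything else stays put. q1 is accepting.
A 4-state machine:
        a   b  
>  q0   q1  q0 
 * q1   q2  q1 
   q2   q3  q2 
   q3   q0  q3 
(> = start, * = accepting)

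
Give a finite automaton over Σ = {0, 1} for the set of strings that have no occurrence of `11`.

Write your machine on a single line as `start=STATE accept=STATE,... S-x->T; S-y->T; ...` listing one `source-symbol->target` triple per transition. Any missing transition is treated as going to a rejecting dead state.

start=q0; accept=q0,q1; q0-0->q0; q0-1->q1; q1-0->q0; q1-1->q2; q2-0->q2; q2-1->q2

This is the complement of 'contains `11`'. Use the same substring-matching states — q0 through q2 holding how much of `11` has just been matched — but flip the accepting set: everything except the trap q2 accepts.
A 3-state machine:
        0   1  
>* q0   q0  q1 
 * q1   q0  q2 
   q2   q2  q2 
(> = start, * = accepting)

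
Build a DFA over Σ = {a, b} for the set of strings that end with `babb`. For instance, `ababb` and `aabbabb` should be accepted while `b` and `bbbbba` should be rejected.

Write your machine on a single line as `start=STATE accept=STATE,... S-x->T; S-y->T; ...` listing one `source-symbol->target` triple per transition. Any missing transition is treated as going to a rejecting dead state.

start=s0; accept=s4; s0-a->s0; s0-b->s1; s1-a->s2; s1-b->s1; s2-a->s0; s2-b->s3; s3-a->s2; s3-b->s4; s4-a->s2; s4-b->s1

Let each state record the length of the longest suffix of the input read so far that is also a prefix of `babb`. s1 means the last symbol is `b`; s2 means the last 2 symbols are `ba`; s3 means the last 3 symbols are `bab`; s4 means the last 4 symbols are `babb`. Accept only at s4, where the string currently ends in `babb`.
5 states suffice.
        a   b  
>  s0   s0  s1 
   s1   s2  s1 
   s2   s0  s3 
   s3   s2  s4 
 * s4   s2  s1 
(> = start, * = accepting)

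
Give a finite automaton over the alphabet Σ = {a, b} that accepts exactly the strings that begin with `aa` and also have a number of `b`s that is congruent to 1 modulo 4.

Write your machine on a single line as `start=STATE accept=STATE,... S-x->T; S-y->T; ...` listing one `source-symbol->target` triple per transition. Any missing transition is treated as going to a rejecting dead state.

Run two small machines in parallel and take their product. The first has 4 states tracking whether the input so far still matches the prefix `aa`; the second has 4 states tracking the count of `b`s modulo 4. A product state is a pair (one from each), accepting exactly when both do.
With 10 states:
        a   b  
>  S0   S1  S2 
   S1   S3  S2 
   S2   S2  S4 
   S3   S3  S5 
   S4   S4  S6 
 * S5   S5  S7 
   S6   S6  S8 
   S7   S7  S9 
   S8   S8  S2 
   S9   S9  S3 
(> = start, * = accepting)

start=S0; accept=S5; S0-a->S1; S0-b->S2; S1-a->S3; S1-b->S2; S2-a->S2; S2-b->S4; S3-a->S3; S3-b->S5; S4-a->S4; S4-b->S6; S5-a->S5; S5-b->S7; S6-a->S6; S6-b->S8; S7-a->S7; S7-b->S9; S8-a->S8; S8-b->S2; S9-a->S9; S9-b->S3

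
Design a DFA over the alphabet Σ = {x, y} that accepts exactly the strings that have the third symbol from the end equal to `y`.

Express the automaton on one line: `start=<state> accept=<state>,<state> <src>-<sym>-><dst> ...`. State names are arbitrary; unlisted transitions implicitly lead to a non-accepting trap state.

start=S0 accept=S11,S12,S13,S14 S0-x->S1 S0-y->S2 S1-x->S3 S1-y->S4 S2-x->S5 S2-y->S6 S3-x->S7 S3-y->S8 S4-x->S9 S4-y->S10 S5-x->S11 S5-y->S12 S6-x->S13 S6-y->S14 S7-x->S7 S7-y->S8 S8-x->S9 S8-y->S10 S9-x->S11 S9-y->S12 S10-x->S13 S10-y->S14 S11-x->S7 S11-y->S8 S12-x->S9 S12-y->S10 S13-x->S11 S13-y->S12 S14-x->S13 S14-y->S14

Because acceptance depends on a position counted from the end, the machine has to buffer the most recent 3 symbols. Make each state the string of the last up-to-3 symbols read; on input `x` shift the window left and append `x`. Accept when the buffered window has length 3 and begins with `y`.
A 15-state machine:
          x    y  
>  S0     S1   S2 
   S1     S3   S4 
   S2     S5   S6 
   S3     S7   S8 
   S4     S9  S10 
   S5    S11  S12 
   S6    S13  S14 
   S7     S7   S8 
   S8     S9  S10 
   S9    S11  S12 
   S10   S13  S14 
 * S11    S7   S8 
 * S12    S9  S10 
 * S13   S11  S12 
 * S14   S13  S14 
(> = start, * = accepting)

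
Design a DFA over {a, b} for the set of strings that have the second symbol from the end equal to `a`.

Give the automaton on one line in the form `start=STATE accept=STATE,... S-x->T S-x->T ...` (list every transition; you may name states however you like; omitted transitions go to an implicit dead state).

A DFA must remember the last 2 symbols (since which symbol is second-to-last isn't known until the input ends). Use one state per possible window of the last ≤2 symbols; accept from those whose window starts with `a`.
With 7 states:
        a   b  
>  q0   q1  q2 
   q1   q3  q4 
   q2   q5  q6 
 * q3   q3  q4 
 * q4   q5  q6 
   q5   q3  q4 
   q6   q5  q6 
(> = start, * = accepting)

start=q0 accept=q3,q4 q0-a->q1 q0-b->q2 q1-a->q3 q1-b->q4 q2-a->q5 q2-b->q6 q3-a->q3 q3-b->q4 q4-a->q5 q4-b->q6 q5-a->q3 q5-b->q4 q6-a->q5 q6-b->q6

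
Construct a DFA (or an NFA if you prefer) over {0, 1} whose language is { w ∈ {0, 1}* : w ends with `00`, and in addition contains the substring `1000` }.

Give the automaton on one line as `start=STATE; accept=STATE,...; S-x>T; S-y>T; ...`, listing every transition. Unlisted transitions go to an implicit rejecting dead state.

start=q0; accept=q4; q0-0>q0; q0-1>q1; q1-0>q2; q1-1>q1; q2-0>q3; q2-1>q1; q3-0>q4; q3-1>q1; q4-0>q4; q4-1>q5; q5-0>q6; q5-1>q5; q6-0>q4; q6-1>q5

Build one automaton per condition and run them in lockstep. One (3 states) tracks how much of the suffix `00` has currently been matched; the other (5 states) tracks whether and how much of `1000` has been seen. Each combined state is a pair, one component from each; accept when both components accept. After merging equivalent states the machine shrinks.
        0   1  
>  q0   q0  q1 
   q1   q2  q1 
   q2   q3  q1 
   q3   q4  q1 
 * q4   q4  q5 
   q5   q6  q5 
   q6   q4  q5 
(> = start, * = accepting)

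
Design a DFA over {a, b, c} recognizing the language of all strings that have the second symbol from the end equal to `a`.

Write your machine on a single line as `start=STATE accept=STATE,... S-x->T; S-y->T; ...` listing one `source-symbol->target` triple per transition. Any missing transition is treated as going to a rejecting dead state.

Because acceptance depends on a position counted from the end, the machine has to buffer the most recent 2 symbols. Make each state the string of the last up-to-2 symbols read; on input `x` shift the window left and append `x`. Accept when the buffered window has length 2 and begins with `a`.
With 13 states:
          a    b    c  
>  S0     S1   S2   S3 
   S1     S4   S5   S6 
   S2     S7   S8   S9 
   S3    S10  S11  S12 
 * S4     S4   S5   S6 
 * S5     S7   S8   S9 
 * S6    S10  S11  S12 
   S7     S4   S5   S6 
   S8     S7   S8   S9 
   S9    S10  S11  S12 
   S10    S4   S5   S6 
   S11    S7   S8   S9 
   S12   S10  S11  S12 
(> = start, * = accepting)

start=S0; accept=S4,S5,S6; S0-a->S1; S0-b->S2; S0-c->S3; S1-a->S4; S1-b->S5; S1-c->S6; S2-a->S7; S2-b->S8; S2-c->S9; S3-a->S10; S3-b->S11; S3-c->S12; S4-a->S4; S4-b->S5; S4-c->S6; S5-a->S7; S5-b->S8; S5-c->S9; S6-a->S10; S6-b->S11; S6-c->S12; S7-a->S4; S7-b->S5; S7-c->S6; S8-a->S7; S8-b->S8; S8-c->S9; S9-a->S10; S9-b->S11; S9-c->S12; S10-a->S4; S10-b->S5; S10-c->S6; S11-a->S7; S11-b->S8; S11-c->S9; S12-a->S10; S12-b->S11; S12-c->S12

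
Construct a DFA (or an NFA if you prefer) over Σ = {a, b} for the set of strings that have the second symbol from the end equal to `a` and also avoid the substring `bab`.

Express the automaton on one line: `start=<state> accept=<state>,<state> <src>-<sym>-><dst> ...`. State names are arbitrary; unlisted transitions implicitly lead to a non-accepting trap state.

Build one automaton per condition and run them in lockstep. The first has 7 states tracking the last 2 symbols read; the second has 4 states tracking partial matches of the forbidden pattern `bab`. A product state is a pair (one from each), accepting exactly when both do.
With 11 states:
          a    b  
>  q0     q1   q2 
   q1     q3   q4 
   q2     q5   q6 
 * q3     q3   q4 
 * q4     q5   q6 
   q5     q3   q7 
   q6     q5   q6 
   q7     q8   q9 
   q8    q10   q7 
   q9     q8   q9 
   q10   q10   q7 
(> = start, * = accepting)

start=q0 accept=q3,q4 q0-a->q1 q0-b->q2 q1-a->q3 q1-b->q4 q2-a->q5 q2-b->q6 q3-a->q3 q3-b->q4 q4-a->q5 q4-b->q6 q5-a->q3 q5-b->q7 q6-a->q5 q6-b->q6 q7-a->q8 q7-b->q9 q8-a->q10 q8-b->q7 q9-a->q8 q9-b->q9 q10-a->q10 q10-b->q7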